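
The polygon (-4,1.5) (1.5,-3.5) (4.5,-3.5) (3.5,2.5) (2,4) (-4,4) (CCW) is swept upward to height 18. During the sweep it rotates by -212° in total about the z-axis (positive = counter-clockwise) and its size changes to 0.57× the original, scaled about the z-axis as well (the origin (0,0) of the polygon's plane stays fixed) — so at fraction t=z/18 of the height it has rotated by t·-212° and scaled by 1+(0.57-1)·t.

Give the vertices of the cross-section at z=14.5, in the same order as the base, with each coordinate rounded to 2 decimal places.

Cross-section at z=14.5: (2.74,-0.55) (-1.33,2.10) (-3.27,1.79) (-2.00,-1.98) (-0.87,-2.79) (3.00,-2.16)

t = z/height = 14.5/18 = 0.805556
s = 1 + (scale-1)·z/height = 1 + (0.57-1)·14.5/18 = 0.653611
θ = twist·z/height = -212°·14.5/18 = -170.7778° = -2.980635 rad
cos θ = -0.987074, sin θ = -0.160264 (intermediates below are computed at full precision and shown rounded to 5 d.p.)
v1: (-4,1.5) → rotate → (4.18869,-0.83956) → ×s → (2.73778,-0.54874) → (2.74,-0.55)
v2: (1.5,-3.5) → rotate → (-2.04154,3.21436) → ×s → (-1.33437,2.10094) → (-1.33,2.10)
v3: (4.5,-3.5) → rotate → (-5.00276,2.73357) → ×s → (-3.26986,1.78669) → (-3.27,1.79)
v4: (3.5,2.5) → rotate → (-3.05410,-3.02861) → ×s → (-1.99619,-1.97953) → (-2.00,-1.98)
v5: (2,4) → rotate → (-1.33309,-4.26882) → ×s → (-0.87132,-2.79015) → (-0.87,-2.79)
v6: (-4,4) → rotate → (4.58935,-3.30724) → ×s → (2.99965,-2.16165) → (3.00,-2.16)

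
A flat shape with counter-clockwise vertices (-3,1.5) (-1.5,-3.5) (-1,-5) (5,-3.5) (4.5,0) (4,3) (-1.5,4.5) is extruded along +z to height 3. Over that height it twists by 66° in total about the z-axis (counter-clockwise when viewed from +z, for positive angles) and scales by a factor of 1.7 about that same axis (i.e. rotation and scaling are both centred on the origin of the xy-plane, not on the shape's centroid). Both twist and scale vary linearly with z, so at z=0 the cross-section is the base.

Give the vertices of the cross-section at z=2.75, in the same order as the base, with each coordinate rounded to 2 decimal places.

t = z/height = 2.75/3 = 0.916667
s = 1 + (scale-1)·z/height = 1 + (1.7-1)·2.75/3 = 1.641667
θ = twist·z/height = 66°·2.75/3 = 60.5000° = 1.055924 rad
cos θ = 0.492424, sin θ = 0.870356 (intermediates below are computed at full precision and shown rounded to 5 d.p.)
v1: (-3,1.5) → rotate → (-2.78280,-1.87243) → ×s → (-4.56844,-3.07391) → (-4.57,-3.07)
v2: (-1.5,-3.5) → rotate → (2.30761,-3.02902) → ×s → (3.78833,-4.97263) → (3.79,-4.97)
v3: (-1,-5) → rotate → (3.85935,-3.33247) → ×s → (6.33577,-5.47081) → (6.34,-5.47)
v4: (5,-3.5) → rotate → (5.50836,2.62830) → ×s → (9.04290,4.31479) → (9.04,4.31)
v5: (4.5,0) → rotate → (2.21591,3.91660) → ×s → (3.63778,6.42975) → (3.64,6.43)
v6: (4,3) → rotate → (-0.64137,4.95869) → ×s → (-1.05292,8.14052) → (-1.05,8.14)
v7: (-1.5,4.5) → rotate → (-4.65524,0.91037) → ×s → (-7.64235,1.49453) → (-7.64,1.49)

Cross-section at z=2.75: (-4.57,-3.07) (3.79,-4.97) (6.34,-5.47) (9.04,4.31) (3.64,6.43) (-1.05,8.14) (-7.64,1.49)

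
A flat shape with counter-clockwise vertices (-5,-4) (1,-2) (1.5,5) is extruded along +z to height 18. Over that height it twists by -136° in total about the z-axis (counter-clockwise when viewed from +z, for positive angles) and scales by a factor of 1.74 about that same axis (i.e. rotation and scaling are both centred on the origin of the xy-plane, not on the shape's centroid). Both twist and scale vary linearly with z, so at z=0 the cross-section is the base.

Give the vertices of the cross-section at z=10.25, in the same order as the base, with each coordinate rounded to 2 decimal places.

Cross-section at z=10.25: (-7.09,5.70) (-2.47,-2.01) (7.40,-0.54)

t = z/height = 10.25/18 = 0.569444
s = 1 + (scale-1)·z/height = 1 + (1.74-1)·10.25/18 = 1.421389
θ = twist·z/height = -136°·10.25/18 = -77.4444° = -1.351661 rad
cos θ = 0.217386, sin θ = -0.976086 (intermediates below are computed at full precision and shown rounded to 5 d.p.)
v1: (-5,-4) → rotate → (-4.99127,4.01088) → ×s → (-7.09454,5.70103) → (-7.09,5.70)
v2: (1,-2) → rotate → (-1.73479,-1.41086) → ×s → (-2.46580,-2.00538) → (-2.47,-2.01)
v3: (1.5,5) → rotate → (5.20651,-0.37720) → ×s → (7.40047,-0.53614) → (7.40,-0.54)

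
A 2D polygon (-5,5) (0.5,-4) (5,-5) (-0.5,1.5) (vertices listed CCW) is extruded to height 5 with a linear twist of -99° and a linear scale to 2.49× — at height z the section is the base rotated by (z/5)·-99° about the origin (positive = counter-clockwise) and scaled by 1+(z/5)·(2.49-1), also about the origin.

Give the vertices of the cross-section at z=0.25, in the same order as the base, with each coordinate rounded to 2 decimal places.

t = z/height = 0.25/5 = 0.05
s = 1 + (scale-1)·z/height = 1 + (2.49-1)·0.25/5 = 1.074500
θ = twist·z/height = -99°·0.25/5 = -4.9500° = -0.086394 rad
cos θ = 0.996270, sin θ = -0.086286 (intermediates below are computed at full precision and shown rounded to 5 d.p.)
v1: (-5,5) → rotate → (-4.54992,5.41278) → ×s → (-4.88889,5.81604) → (-4.89,5.82)
v2: (0.5,-4) → rotate → (0.15299,-4.02822) → ×s → (0.16439,-4.32833) → (0.16,-4.33)
v3: (5,-5) → rotate → (4.54992,-5.41278) → ×s → (4.88889,-5.81604) → (4.89,-5.82)
v4: (-0.5,1.5) → rotate → (-0.36871,1.53755) → ×s → (-0.39617,1.65210) → (-0.40,1.65)

Cross-section at z=0.25: (-4.89,5.82) (0.16,-4.33) (4.89,-5.82) (-0.40,1.65)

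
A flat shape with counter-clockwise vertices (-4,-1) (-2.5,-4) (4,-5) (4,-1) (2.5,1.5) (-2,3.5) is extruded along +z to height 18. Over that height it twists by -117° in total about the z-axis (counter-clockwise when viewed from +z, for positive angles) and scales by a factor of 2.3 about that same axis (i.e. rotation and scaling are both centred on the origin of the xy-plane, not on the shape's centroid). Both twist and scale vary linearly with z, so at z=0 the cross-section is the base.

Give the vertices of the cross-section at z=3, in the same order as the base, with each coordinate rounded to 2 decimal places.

t = z/height = 3/18 = 0.166667
s = 1 + (scale-1)·z/height = 1 + (2.3-1)·3/18 = 1.216667
θ = twist·z/height = -117°·3/18 = -19.5000° = -0.340339 rad
cos θ = 0.942641, sin θ = -0.333807 (intermediates below are computed at full precision and shown rounded to 5 d.p.)
v1: (-4,-1) → rotate → (-4.10437,0.39259) → ×s → (-4.99365,0.47765) → (-4.99,0.48)
v2: (-2.5,-4) → rotate → (-3.69183,-2.93605) → ×s → (-4.49173,-3.57219) → (-4.49,-3.57)
v3: (4,-5) → rotate → (2.10153,-6.04843) → ×s → (2.55686,-7.35893) → (2.56,-7.36)
v4: (4,-1) → rotate → (3.43676,-2.27787) → ×s → (4.18139,-2.77141) → (4.18,-2.77)
v5: (2.5,1.5) → rotate → (2.85731,0.57945) → ×s → (3.47640,0.70499) → (3.48,0.70)
v6: (-2,3.5) → rotate → (-0.71696,3.96686) → ×s → (-0.87230,4.82635) → (-0.87,4.83)

Cross-section at z=3: (-4.99,0.48) (-4.49,-3.57) (2.56,-7.36) (4.18,-2.77) (3.48,0.70) (-0.87,4.83)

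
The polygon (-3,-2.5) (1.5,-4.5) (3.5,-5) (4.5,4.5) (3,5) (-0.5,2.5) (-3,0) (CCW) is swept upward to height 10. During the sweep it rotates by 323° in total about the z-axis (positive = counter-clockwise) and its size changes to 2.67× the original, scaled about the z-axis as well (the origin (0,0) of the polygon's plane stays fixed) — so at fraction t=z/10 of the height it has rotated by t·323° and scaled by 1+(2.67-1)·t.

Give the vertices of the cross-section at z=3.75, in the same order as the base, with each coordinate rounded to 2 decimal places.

t = z/height = 3.75/10 = 0.375
s = 1 + (scale-1)·z/height = 1 + (2.67-1)·3.75/10 = 1.626250
θ = twist·z/height = 323°·3.75/10 = 121.1250° = 2.114030 rad
cos θ = -0.516907, sin θ = 0.856042 (intermediates below are computed at full precision and shown rounded to 5 d.p.)
v1: (-3,-2.5) → rotate → (3.69082,-1.27586) → ×s → (6.00220,-2.07486) → (6.00,-2.07)
v2: (1.5,-4.5) → rotate → (3.07683,3.61014) → ×s → (5.00369,5.87100) → (5.00,5.87)
v3: (3.5,-5) → rotate → (2.47103,5.58068) → ×s → (4.01852,9.07558) → (4.02,9.08)
v4: (4.5,4.5) → rotate → (-6.17827,1.52611) → ×s → (-10.04741,2.48183) → (-10.05,2.48)
v5: (3,5) → rotate → (-5.83093,-0.01641) → ×s → (-9.48255,-0.02669) → (-9.48,-0.03)
v6: (-0.5,2.5) → rotate → (-1.88165,-1.72029) → ×s → (-3.06003,-2.79762) → (-3.06,-2.80)
v7: (-3,0) → rotate → (1.55072,-2.56812) → ×s → (2.52186,-4.17641) → (2.52,-4.18)

Cross-section at z=3.75: (6.00,-2.07) (5.00,5.87) (4.02,9.08) (-10.05,2.48) (-9.48,-0.03) (-3.06,-2.80) (2.52,-4.18)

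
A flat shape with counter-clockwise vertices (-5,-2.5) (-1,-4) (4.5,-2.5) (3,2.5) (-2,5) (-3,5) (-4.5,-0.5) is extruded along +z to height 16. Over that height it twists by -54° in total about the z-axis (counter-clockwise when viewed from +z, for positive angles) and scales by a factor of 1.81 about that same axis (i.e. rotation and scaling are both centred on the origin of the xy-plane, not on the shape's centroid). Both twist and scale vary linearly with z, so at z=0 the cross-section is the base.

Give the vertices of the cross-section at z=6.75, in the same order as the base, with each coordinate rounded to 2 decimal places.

Cross-section at z=6.75: (-7.48,-0.49) (-3.32,-4.43) (4.27,-5.43) (5.01,1.53) (0.12,7.22) (-1.11,7.74) (-5.83,1.72)

t = z/height = 6.75/16 = 0.421875
s = 1 + (scale-1)·z/height = 1 + (1.81-1)·6.75/16 = 1.341719
θ = twist·z/height = -54°·6.75/16 = -22.7813° = -0.397608 rad
cos θ = 0.921990, sin θ = -0.387214 (intermediates below are computed at full precision and shown rounded to 5 d.p.)
v1: (-5,-2.5) → rotate → (-5.57798,-0.36891) → ×s → (-7.48409,-0.49497) → (-7.48,-0.49)
v2: (-1,-4) → rotate → (-2.47085,-3.30075) → ×s → (-3.31518,-4.42867) → (-3.32,-4.43)
v3: (4.5,-2.5) → rotate → (3.18092,-4.04744) → ×s → (4.26790,-5.43052) → (4.27,-5.43)
v4: (3,2.5) → rotate → (3.73400,1.14333) → ×s → (5.00998,1.53403) → (5.01,1.53)
v5: (-2,5) → rotate → (0.09209,5.38438) → ×s → (0.12356,7.22432) → (0.12,7.22)
v6: (-3,5) → rotate → (-0.82990,5.77159) → ×s → (-1.11349,7.74385) → (-1.11,7.74)
v7: (-4.5,-0.5) → rotate → (-4.34256,1.28147) → ×s → (-5.82650,1.71937) → (-5.83,1.72)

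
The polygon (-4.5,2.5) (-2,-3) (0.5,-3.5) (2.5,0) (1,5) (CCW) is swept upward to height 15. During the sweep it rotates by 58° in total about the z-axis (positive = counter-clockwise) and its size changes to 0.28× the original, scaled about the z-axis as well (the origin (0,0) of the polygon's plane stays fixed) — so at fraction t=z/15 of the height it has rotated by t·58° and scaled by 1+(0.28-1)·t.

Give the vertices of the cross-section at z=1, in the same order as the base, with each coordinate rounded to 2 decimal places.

Cross-section at z=1: (-4.43,2.09) (-1.71,-2.98) (0.70,-3.29) (2.37,0.16) (0.63,4.81)

t = z/height = 1/15 = 0.0666667
s = 1 + (scale-1)·z/height = 1 + (0.28-1)·1/15 = 0.952000
θ = twist·z/height = 58°·1/15 = 3.8667° = 0.067486 rad
cos θ = 0.997724, sin θ = 0.067435 (intermediates below are computed at full precision and shown rounded to 5 d.p.)
v1: (-4.5,2.5) → rotate → (-4.65834,2.19085) → ×s → (-4.43474,2.08569) → (-4.43,2.09)
v2: (-2,-3) → rotate → (-1.79314,-3.12804) → ×s → (-1.70707,-2.97789) → (-1.71,-2.98)
v3: (0.5,-3.5) → rotate → (0.73488,-3.45832) → ×s → (0.69961,-3.29232) → (0.70,-3.29)
v4: (2.5,0) → rotate → (2.49431,0.16859) → ×s → (2.37458,0.16049) → (2.37,0.16)
v5: (1,5) → rotate → (0.66055,5.05605) → ×s → (0.62884,4.81336) → (0.63,4.81)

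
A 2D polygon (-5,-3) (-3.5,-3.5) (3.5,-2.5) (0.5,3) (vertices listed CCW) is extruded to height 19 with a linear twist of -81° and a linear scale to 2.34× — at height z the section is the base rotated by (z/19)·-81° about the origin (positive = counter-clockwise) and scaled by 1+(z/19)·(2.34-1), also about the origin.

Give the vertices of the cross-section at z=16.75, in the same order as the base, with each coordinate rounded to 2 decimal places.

t = z/height = 16.75/19 = 0.881579
s = 1 + (scale-1)·z/height = 1 + (2.34-1)·16.75/19 = 2.181316
θ = twist·z/height = -81°·16.75/19 = -71.4079° = -1.246303 rad
cos θ = 0.318829, sin θ = -0.947812 (intermediates below are computed at full precision and shown rounded to 5 d.p.)
v1: (-5,-3) → rotate → (-4.43758,3.78258) → ×s → (-9.67976,8.25099) → (-9.68,8.25)
v2: (-3.5,-3.5) → rotate → (-4.43324,2.20144) → ×s → (-9.67030,4.80204) → (-9.67,4.80)
v3: (3.5,-2.5) → rotate → (-1.25363,-4.11442) → ×s → (-2.73456,-8.97484) → (-2.73,-8.97)
v4: (0.5,3) → rotate → (3.00285,0.48258) → ×s → (6.55017,1.05266) → (6.55,1.05)

Cross-section at z=16.75: (-9.68,8.25) (-9.67,4.80) (-2.73,-8.97) (6.55,1.05)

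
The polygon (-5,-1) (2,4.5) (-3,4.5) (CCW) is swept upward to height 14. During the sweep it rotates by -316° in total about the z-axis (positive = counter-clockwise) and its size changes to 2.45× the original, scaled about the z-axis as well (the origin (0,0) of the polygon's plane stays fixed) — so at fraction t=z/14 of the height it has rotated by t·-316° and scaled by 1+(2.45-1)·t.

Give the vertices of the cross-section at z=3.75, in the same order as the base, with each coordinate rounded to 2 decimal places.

t = z/height = 3.75/14 = 0.267857
s = 1 + (scale-1)·z/height = 1 + (2.45-1)·3.75/14 = 1.388393
θ = twist·z/height = -316°·3.75/14 = -84.6429° = -1.477297 rad
cos θ = 0.093364, sin θ = -0.995632 (intermediates below are computed at full precision and shown rounded to 5 d.p.)
v1: (-5,-1) → rotate → (-1.46245,4.88480) → ×s → (-2.03046,6.78202) → (-2.03,6.78)
v2: (2,4.5) → rotate → (4.66707,-1.57113) → ×s → (6.47973,-2.18134) → (6.48,-2.18)
v3: (-3,4.5) → rotate → (4.20025,3.40703) → ×s → (5.83160,4.73030) → (5.83,4.73)

Cross-section at z=3.75: (-2.03,6.78) (6.48,-2.18) (5.83,4.73)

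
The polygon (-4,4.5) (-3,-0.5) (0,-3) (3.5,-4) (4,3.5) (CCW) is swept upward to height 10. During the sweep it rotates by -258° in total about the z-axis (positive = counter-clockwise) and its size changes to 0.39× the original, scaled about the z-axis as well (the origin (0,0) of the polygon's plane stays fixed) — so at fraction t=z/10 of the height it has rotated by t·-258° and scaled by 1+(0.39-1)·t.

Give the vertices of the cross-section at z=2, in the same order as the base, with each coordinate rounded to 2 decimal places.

Cross-section at z=2: (0.91,5.21) (-1.98,1.79) (-2.06,-1.64) (-0.84,-4.59) (4.59,-0.84)

t = z/height = 2/10 = 0.2
s = 1 + (scale-1)·z/height = 1 + (0.39-1)·2/10 = 0.878000
θ = twist·z/height = -258°·2/10 = -51.6000° = -0.900590 rad
cos θ = 0.621148, sin θ = -0.783693 (intermediates below are computed at full precision and shown rounded to 5 d.p.)
v1: (-4,4.5) → rotate → (1.04203,5.92994) → ×s → (0.91490,5.20649) → (0.91,5.21)
v2: (-3,-0.5) → rotate → (-2.25529,2.04051) → ×s → (-1.98014,1.79156) → (-1.98,1.79)
v3: (0,-3) → rotate → (-2.35108,-1.86344) → ×s → (-2.06425,-1.63610) → (-2.06,-1.64)
v4: (3.5,-4) → rotate → (-0.96076,-5.22752) → ×s → (-0.84354,-4.58976) → (-0.84,-4.59)
v5: (4,3.5) → rotate → (5.22752,-0.96076) → ×s → (4.58976,-0.84354) → (4.59,-0.84)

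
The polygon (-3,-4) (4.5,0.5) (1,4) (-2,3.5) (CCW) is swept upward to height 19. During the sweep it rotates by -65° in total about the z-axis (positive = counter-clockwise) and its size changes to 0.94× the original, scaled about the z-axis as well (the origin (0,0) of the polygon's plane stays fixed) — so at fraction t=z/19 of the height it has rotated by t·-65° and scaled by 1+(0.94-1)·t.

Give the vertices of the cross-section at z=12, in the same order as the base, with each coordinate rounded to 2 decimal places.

t = z/height = 12/19 = 0.631579
s = 1 + (scale-1)·z/height = 1 + (0.94-1)·12/19 = 0.962105
θ = twist·z/height = -65°·12/19 = -41.0526° = -0.716504 rad
cos θ = 0.754107, sin θ = -0.656752 (intermediates below are computed at full precision and shown rounded to 5 d.p.)
v1: (-3,-4) → rotate → (-4.88933,-1.04617) → ×s → (-4.70405,-1.00653) → (-4.70,-1.01)
v2: (4.5,0.5) → rotate → (3.72186,-2.57833) → ×s → (3.58082,-2.48063) → (3.58,-2.48)
v3: (1,4) → rotate → (3.38111,2.35967) → ×s → (3.25299,2.27026) → (3.25,2.27)
v4: (-2,3.5) → rotate → (0.79042,3.95288) → ×s → (0.76047,3.80308) → (0.76,3.80)

Cross-section at z=12: (-4.70,-1.01) (3.58,-2.48) (3.25,2.27) (0.76,3.80)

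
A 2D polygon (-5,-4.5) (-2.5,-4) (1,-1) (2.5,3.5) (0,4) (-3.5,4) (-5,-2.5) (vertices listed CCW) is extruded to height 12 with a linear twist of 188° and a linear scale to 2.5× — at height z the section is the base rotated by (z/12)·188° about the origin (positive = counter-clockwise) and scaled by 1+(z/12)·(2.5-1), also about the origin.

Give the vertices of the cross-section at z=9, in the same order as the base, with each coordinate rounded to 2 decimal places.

Cross-section at z=9: (14.28,0.74) (9.48,3.26) (-0.31,2.99) (-8.81,-2.44) (-5.35,-6.61) (0.43,-11.29) (11.60,-2.56)

t = z/height = 9/12 = 0.75
s = 1 + (scale-1)·z/height = 1 + (2.5-1)·9/12 = 2.125000
θ = twist·z/height = 188°·9/12 = 141.0000° = 2.460914 rad
cos θ = -0.777146, sin θ = 0.629320 (intermediates below are computed at full precision and shown rounded to 5 d.p.)
v1: (-5,-4.5) → rotate → (6.71767,0.35055) → ×s → (14.27505,0.74493) → (14.28,0.74)
v2: (-2.5,-4) → rotate → (4.46015,1.53528) → ×s → (9.47781,3.26248) → (9.48,3.26)
v3: (1,-1) → rotate → (-0.14783,1.40647) → ×s → (-0.31413,2.98874) → (-0.31,2.99)
v4: (2.5,3.5) → rotate → (-4.14549,-1.14671) → ×s → (-8.80916,-2.43676) → (-8.81,-2.44)
v5: (0,4) → rotate → (-2.51728,-3.10858) → ×s → (-5.34922,-6.60574) → (-5.35,-6.61)
v6: (-3.5,4) → rotate → (0.20273,-5.31121) → ×s → (0.43080,-11.28631) → (0.43,-11.29)
v7: (-5,-2.5) → rotate → (5.45903,-1.20374) → ×s → (11.60044,-2.55794) → (11.60,-2.56)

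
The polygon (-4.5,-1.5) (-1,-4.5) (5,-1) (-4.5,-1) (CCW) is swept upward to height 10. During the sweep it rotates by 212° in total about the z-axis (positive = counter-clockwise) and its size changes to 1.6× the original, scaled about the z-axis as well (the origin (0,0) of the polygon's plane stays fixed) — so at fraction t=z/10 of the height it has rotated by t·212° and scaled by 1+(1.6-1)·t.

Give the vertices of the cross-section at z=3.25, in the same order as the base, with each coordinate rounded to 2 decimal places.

t = z/height = 3.25/10 = 0.325
s = 1 + (scale-1)·z/height = 1 + (1.6-1)·3.25/10 = 1.195000
θ = twist·z/height = 212°·3.25/10 = 68.9000° = 1.202532 rad
cos θ = 0.359997, sin θ = 0.932954 (intermediates below are computed at full precision and shown rounded to 5 d.p.)
v1: (-4.5,-1.5) → rotate → (-0.22056,-4.73829) → ×s → (-0.26356,-5.66225) → (-0.26,-5.66)
v2: (-1,-4.5) → rotate → (3.83829,-2.55294) → ×s → (4.58676,-3.05076) → (4.59,-3.05)
v3: (5,-1) → rotate → (2.73294,4.30477) → ×s → (3.26586,5.14420) → (3.27,5.14)
v4: (-4.5,-1) → rotate → (-0.68703,-4.55829) → ×s → (-0.82100,-5.44715) → (-0.82,-5.45)

Cross-section at z=3.25: (-0.26,-5.66) (4.59,-3.05) (3.27,5.14) (-0.82,-5.45)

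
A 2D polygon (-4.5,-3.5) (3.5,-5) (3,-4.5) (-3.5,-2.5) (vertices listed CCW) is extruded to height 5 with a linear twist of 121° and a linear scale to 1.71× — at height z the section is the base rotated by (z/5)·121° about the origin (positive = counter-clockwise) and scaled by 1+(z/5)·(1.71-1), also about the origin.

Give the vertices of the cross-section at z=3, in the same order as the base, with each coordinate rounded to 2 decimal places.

Cross-section at z=3: (2.84,-7.62) (8.30,2.63) (7.40,2.16) (1.91,-5.83)

t = z/height = 3/5 = 0.6
s = 1 + (scale-1)·z/height = 1 + (1.71-1)·3/5 = 1.426000
θ = twist·z/height = 121°·3/5 = 72.6000° = 1.267109 rad
cos θ = 0.299041, sin θ = 0.954240 (intermediates below are computed at full precision and shown rounded to 5 d.p.)
v1: (-4.5,-3.5) → rotate → (1.99416,-5.34072) → ×s → (2.84367,-7.61587) → (2.84,-7.62)
v2: (3.5,-5) → rotate → (5.81784,1.84464) → ×s → (8.29625,2.63045) → (8.30,2.63)
v3: (3,-4.5) → rotate → (5.19120,1.51704) → ×s → (7.40266,2.16330) → (7.40,2.16)
v4: (-3.5,-2.5) → rotate → (1.33896,-4.08744) → ×s → (1.90935,-5.82869) → (1.91,-5.83)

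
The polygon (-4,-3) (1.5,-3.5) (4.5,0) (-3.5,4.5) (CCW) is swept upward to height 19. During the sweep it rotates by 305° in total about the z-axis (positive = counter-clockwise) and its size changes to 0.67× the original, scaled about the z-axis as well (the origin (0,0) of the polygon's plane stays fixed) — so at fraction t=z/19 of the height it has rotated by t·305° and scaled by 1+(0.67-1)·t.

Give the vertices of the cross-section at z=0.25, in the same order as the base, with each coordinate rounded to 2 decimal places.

t = z/height = 0.25/19 = 0.0131579
s = 1 + (scale-1)·z/height = 1 + (0.67-1)·0.25/19 = 0.995658
θ = twist·z/height = 305°·0.25/19 = 4.0132° = 0.070043 rad
cos θ = 0.997548, sin θ = 0.069986 (intermediates below are computed at full precision and shown rounded to 5 d.p.)
v1: (-4,-3) → rotate → (-3.78024,-3.27259) → ×s → (-3.76382,-3.25838) → (-3.76,-3.26)
v2: (1.5,-3.5) → rotate → (1.74127,-3.38644) → ×s → (1.73371,-3.37174) → (1.73,-3.37)
v3: (4.5,0) → rotate → (4.48897,0.31494) → ×s → (4.46947,0.31357) → (4.47,0.31)
v4: (-3.5,4.5) → rotate → (-3.80635,4.24402) → ×s → (-3.78983,4.22559) → (-3.79,4.23)

Cross-section at z=0.25: (-3.76,-3.26) (1.73,-3.37) (4.47,0.31) (-3.79,4.23)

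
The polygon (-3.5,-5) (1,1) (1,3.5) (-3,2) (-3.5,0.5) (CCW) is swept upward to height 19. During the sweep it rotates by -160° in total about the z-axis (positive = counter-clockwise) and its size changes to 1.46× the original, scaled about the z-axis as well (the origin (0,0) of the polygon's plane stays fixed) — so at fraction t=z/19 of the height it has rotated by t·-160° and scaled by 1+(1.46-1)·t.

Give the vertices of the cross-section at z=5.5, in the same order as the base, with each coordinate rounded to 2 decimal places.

Cross-section at z=5.5: (-6.84,-1.05) (1.60,-0.04) (3.65,1.92) (-0.71,4.02) (-2.33,3.26)

t = z/height = 5.5/19 = 0.289474
s = 1 + (scale-1)·z/height = 1 + (1.46-1)·5.5/19 = 1.133158
θ = twist·z/height = -160°·5.5/19 = -46.3158° = -0.808363 rad
cos θ = 0.690683, sin θ = -0.723158 (intermediates below are computed at full precision and shown rounded to 5 d.p.)
v1: (-3.5,-5) → rotate → (-6.03318,-0.92236) → ×s → (-6.83654,-1.04518) → (-6.84,-1.05)
v2: (1,1) → rotate → (1.41384,-0.03247) → ×s → (1.60210,-0.03680) → (1.60,-0.04)
v3: (1,3.5) → rotate → (3.22173,1.69423) → ×s → (3.65073,1.91983) → (3.65,1.92)
v4: (-3,2) → rotate → (-0.62573,3.55084) → ×s → (-0.70906,4.02366) → (-0.71,4.02)
v5: (-3.5,0.5) → rotate → (-2.05581,2.87639) → ×s → (-2.32956,3.25941) → (-2.33,3.26)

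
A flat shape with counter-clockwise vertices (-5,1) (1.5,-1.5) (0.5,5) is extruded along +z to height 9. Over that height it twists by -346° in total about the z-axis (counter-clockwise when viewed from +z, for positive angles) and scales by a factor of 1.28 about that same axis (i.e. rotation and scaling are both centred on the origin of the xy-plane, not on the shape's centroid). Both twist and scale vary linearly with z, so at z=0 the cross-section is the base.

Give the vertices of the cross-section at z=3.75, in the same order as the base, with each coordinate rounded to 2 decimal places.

t = z/height = 3.75/9 = 0.416667
s = 1 + (scale-1)·z/height = 1 + (1.28-1)·3.75/9 = 1.116667
θ = twist·z/height = -346°·3.75/9 = -144.1667° = -2.516183 rad
cos θ = -0.810723, sin θ = -0.585429 (intermediates below are computed at full precision and shown rounded to 5 d.p.)
v1: (-5,1) → rotate → (4.63905,2.11642) → ×s → (5.18027,2.36334) → (5.18,2.36)
v2: (1.5,-1.5) → rotate → (-2.09423,0.33794) → ×s → (-2.33856,0.37737) → (-2.34,0.38)
v3: (0.5,5) → rotate → (2.52179,-4.34633) → ×s → (2.81599,-4.85340) → (2.82,-4.85)

Cross-section at z=3.75: (5.18,2.36) (-2.34,0.38) (2.82,-4.85)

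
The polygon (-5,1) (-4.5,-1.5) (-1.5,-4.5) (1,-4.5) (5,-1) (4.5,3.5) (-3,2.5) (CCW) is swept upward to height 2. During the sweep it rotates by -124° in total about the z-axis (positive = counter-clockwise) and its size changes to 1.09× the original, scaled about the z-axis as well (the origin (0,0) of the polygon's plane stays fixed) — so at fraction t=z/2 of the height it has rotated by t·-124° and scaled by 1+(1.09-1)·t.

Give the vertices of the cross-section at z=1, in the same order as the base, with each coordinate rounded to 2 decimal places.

Cross-section at z=1: (-1.53,5.10) (-3.59,3.42) (-4.89,-0.82) (-3.66,-3.13) (1.53,-5.10) (5.44,-2.43) (0.83,3.99)

t = z/height = 1/2 = 0.5
s = 1 + (scale-1)·z/height = 1 + (1.09-1)·1/2 = 1.045000
θ = twist·z/height = -124°·1/2 = -62.0000° = -1.082104 rad
cos θ = 0.469472, sin θ = -0.882948 (intermediates below are computed at full precision and shown rounded to 5 d.p.)
v1: (-5,1) → rotate → (-1.46441,4.88421) → ×s → (-1.53031,5.10400) → (-1.53,5.10)
v2: (-4.5,-1.5) → rotate → (-3.43704,3.26906) → ×s → (-3.59171,3.41616) → (-3.59,3.42)
v3: (-1.5,-4.5) → rotate → (-4.67747,-0.78820) → ×s → (-4.88796,-0.82367) → (-4.89,-0.82)
v4: (1,-4.5) → rotate → (-3.50379,-2.99557) → ×s → (-3.66146,-3.13037) → (-3.66,-3.13)
v5: (5,-1) → rotate → (1.46441,-4.88421) → ×s → (1.53031,-5.10400) → (1.53,-5.10)
v6: (4.5,3.5) → rotate → (5.20294,-2.33011) → ×s → (5.43707,-2.43497) → (5.44,-2.43)
v7: (-3,2.5) → rotate → (0.79895,3.82252) → ×s → (0.83491,3.99454) → (0.83,3.99)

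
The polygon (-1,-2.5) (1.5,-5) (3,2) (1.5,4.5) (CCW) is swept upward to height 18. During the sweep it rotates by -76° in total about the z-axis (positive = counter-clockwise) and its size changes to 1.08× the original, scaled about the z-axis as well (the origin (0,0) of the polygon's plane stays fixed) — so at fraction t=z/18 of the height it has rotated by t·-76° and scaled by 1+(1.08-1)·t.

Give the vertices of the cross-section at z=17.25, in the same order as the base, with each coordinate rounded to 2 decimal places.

Cross-section at z=17.25: (-2.89,0.23) (-4.67,-3.13) (3.01,-2.45) (5.11,-0.11)

t = z/height = 17.25/18 = 0.958333
s = 1 + (scale-1)·z/height = 1 + (1.08-1)·17.25/18 = 1.076667
θ = twist·z/height = -76°·17.25/18 = -72.8333° = -1.271181 rad
cos θ = 0.295152, sin θ = -0.955450 (intermediates below are computed at full precision and shown rounded to 5 d.p.)
v1: (-1,-2.5) → rotate → (-2.68378,0.21757) → ×s → (-2.88953,0.23425) → (-2.89,0.23)
v2: (1.5,-5) → rotate → (-4.33452,-2.90894) → ×s → (-4.66684,-3.13196) → (-4.67,-3.13)
v3: (3,2) → rotate → (2.79636,-2.27605) → ×s → (3.01074,-2.45054) → (3.01,-2.45)
v4: (1.5,4.5) → rotate → (4.74225,-0.10499) → ×s → (5.10583,-0.11304) → (5.11,-0.11)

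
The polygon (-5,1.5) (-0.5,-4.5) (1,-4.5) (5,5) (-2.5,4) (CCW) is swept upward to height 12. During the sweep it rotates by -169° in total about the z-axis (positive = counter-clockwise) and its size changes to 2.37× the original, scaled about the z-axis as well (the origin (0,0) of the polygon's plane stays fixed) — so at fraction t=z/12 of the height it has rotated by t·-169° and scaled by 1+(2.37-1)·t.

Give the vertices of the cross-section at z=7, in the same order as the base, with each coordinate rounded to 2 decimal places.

Cross-section at z=7: (4.01,8.49) (-7.87,2.10) (-8.27,-0.57) (7.55,-10.24) (7.79,3.37)

t = z/height = 7/12 = 0.583333
s = 1 + (scale-1)·z/height = 1 + (2.37-1)·7/12 = 1.799167
θ = twist·z/height = -169°·7/12 = -98.5833° = -1.720604 rad
cos θ = -0.149248, sin θ = -0.988800 (intermediates below are computed at full precision and shown rounded to 5 d.p.)
v1: (-5,1.5) → rotate → (2.22944,4.72013) → ×s → (4.01113,8.49230) → (4.01,8.49)
v2: (-0.5,-4.5) → rotate → (-4.37498,1.16601) → ×s → (-7.87131,2.09785) → (-7.87,2.10)
v3: (1,-4.5) → rotate → (-4.59885,-0.31719) → ×s → (-8.27409,-0.57067) → (-8.27,-0.57)
v4: (5,5) → rotate → (4.19776,-5.69024) → ×s → (7.55247,-10.23769) → (7.55,-10.24)
v5: (-2.5,4) → rotate → (4.32832,1.87501) → ×s → (7.78737,3.37345) → (7.79,3.37)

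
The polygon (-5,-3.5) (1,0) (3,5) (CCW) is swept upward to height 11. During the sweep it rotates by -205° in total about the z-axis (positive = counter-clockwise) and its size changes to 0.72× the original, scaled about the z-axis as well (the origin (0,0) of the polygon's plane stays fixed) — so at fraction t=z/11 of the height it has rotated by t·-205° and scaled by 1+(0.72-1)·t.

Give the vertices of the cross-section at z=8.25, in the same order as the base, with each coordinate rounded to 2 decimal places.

t = z/height = 8.25/11 = 0.75
s = 1 + (scale-1)·z/height = 1 + (0.72-1)·8.25/11 = 0.790000
θ = twist·z/height = -205°·8.25/11 = -153.7500° = -2.683444 rad
cos θ = -0.896873, sin θ = -0.442289 (intermediates below are computed at full precision and shown rounded to 5 d.p.)
v1: (-5,-3.5) → rotate → (2.93635,5.35050) → ×s → (2.31972,4.22689) → (2.32,4.23)
v2: (1,0) → rotate → (-0.89687,-0.44229) → ×s → (-0.70853,-0.34941) → (-0.71,-0.35)
v3: (3,5) → rotate → (-0.47917,-5.81123) → ×s → (-0.37855,-4.59087) → (-0.38,-4.59)

Cross-section at z=8.25: (2.32,4.23) (-0.71,-0.35) (-0.38,-4.59)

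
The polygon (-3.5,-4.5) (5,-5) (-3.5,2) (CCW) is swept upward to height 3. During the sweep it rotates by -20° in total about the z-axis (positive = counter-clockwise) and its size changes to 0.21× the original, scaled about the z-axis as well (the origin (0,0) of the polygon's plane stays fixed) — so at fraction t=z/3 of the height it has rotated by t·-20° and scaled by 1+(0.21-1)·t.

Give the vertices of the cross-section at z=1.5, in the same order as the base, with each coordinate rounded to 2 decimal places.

t = z/height = 1.5/3 = 0.5
s = 1 + (scale-1)·z/height = 1 + (0.21-1)·1.5/3 = 0.605000
θ = twist·z/height = -20°·1.5/3 = -10.0000° = -0.174533 rad
cos θ = 0.984808, sin θ = -0.173648 (intermediates below are computed at full precision and shown rounded to 5 d.p.)
v1: (-3.5,-4.5) → rotate → (-4.22824,-3.82387) → ×s → (-2.55809,-2.31344) → (-2.56,-2.31)
v2: (5,-5) → rotate → (4.05580,-5.79228) → ×s → (2.45376,-3.50433) → (2.45,-3.50)
v3: (-3.5,2) → rotate → (-3.09953,2.57738) → ×s → (-1.87522,1.55932) → (-1.88,1.56)

Cross-section at z=1.5: (-2.56,-2.31) (2.45,-3.50) (-1.88,1.56)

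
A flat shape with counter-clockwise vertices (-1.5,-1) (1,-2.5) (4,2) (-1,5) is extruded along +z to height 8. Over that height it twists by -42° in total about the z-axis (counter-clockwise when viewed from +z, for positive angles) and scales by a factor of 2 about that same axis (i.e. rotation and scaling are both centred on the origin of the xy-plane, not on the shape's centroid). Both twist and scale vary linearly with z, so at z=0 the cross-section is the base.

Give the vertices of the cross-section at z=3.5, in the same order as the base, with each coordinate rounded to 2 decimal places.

Cross-section at z=3.5: (-2.50,-0.68) (0.23,-3.86) (6.36,0.92) (0.90,7.27)

t = z/height = 3.5/8 = 0.4375
s = 1 + (scale-1)·z/height = 1 + (2-1)·3.5/8 = 1.437500
θ = twist·z/height = -42°·3.5/8 = -18.3750° = -0.320704 rad
cos θ = 0.949014, sin θ = -0.315235 (intermediates below are computed at full precision and shown rounded to 5 d.p.)
v1: (-1.5,-1) → rotate → (-1.73876,-0.47616) → ×s → (-2.49946,-0.68448) → (-2.50,-0.68)
v2: (1,-2.5) → rotate → (0.16093,-2.68777) → ×s → (0.23133,-3.86367) → (0.23,-3.86)
v3: (4,2) → rotate → (4.42652,0.63709) → ×s → (6.36313,0.91581) → (6.36,0.92)
v4: (-1,5) → rotate → (0.62716,5.06030) → ×s → (0.90154,7.27419) → (0.90,7.27)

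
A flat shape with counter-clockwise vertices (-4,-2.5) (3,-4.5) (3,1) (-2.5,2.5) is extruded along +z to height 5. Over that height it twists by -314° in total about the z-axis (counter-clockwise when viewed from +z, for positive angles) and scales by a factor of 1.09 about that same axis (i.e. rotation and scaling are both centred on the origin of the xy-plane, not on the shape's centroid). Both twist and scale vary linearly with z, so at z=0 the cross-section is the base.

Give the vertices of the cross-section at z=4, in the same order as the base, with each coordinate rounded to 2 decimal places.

t = z/height = 4/5 = 0.8
s = 1 + (scale-1)·z/height = 1 + (1.09-1)·4/5 = 1.072000
θ = twist·z/height = -314°·4/5 = -251.2000° = -4.384267 rad
cos θ = -0.322266, sin θ = 0.946649 (intermediates below are computed at full precision and shown rounded to 5 d.p.)
v1: (-4,-2.5) → rotate → (3.65569,-2.98093) → ×s → (3.91890,-3.19556) → (3.92,-3.20)
v2: (3,-4.5) → rotate → (3.29312,4.29014) → ×s → (3.53023,4.59903) → (3.53,4.60)
v3: (3,1) → rotate → (-1.91345,2.51768) → ×s → (-2.05121,2.69896) → (-2.05,2.70)
v4: (-2.5,2.5) → rotate → (-1.56096,-3.17229) → ×s → (-1.67335,-3.40069) → (-1.67,-3.40)

Cross-section at z=4: (3.92,-3.20) (3.53,4.60) (-2.05,2.70) (-1.67,-3.40)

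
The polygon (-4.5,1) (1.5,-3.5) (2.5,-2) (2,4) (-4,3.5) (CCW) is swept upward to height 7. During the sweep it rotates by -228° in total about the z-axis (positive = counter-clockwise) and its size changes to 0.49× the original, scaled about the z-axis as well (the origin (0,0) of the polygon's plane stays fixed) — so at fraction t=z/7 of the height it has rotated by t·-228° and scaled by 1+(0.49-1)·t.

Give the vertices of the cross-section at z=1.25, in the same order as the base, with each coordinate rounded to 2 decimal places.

t = z/height = 1.25/7 = 0.178571
s = 1 + (scale-1)·z/height = 1 + (0.49-1)·1.25/7 = 0.908929
θ = twist·z/height = -228°·1.25/7 = -40.7143° = -0.710598 rad
cos θ = 0.757972, sin θ = -0.652287 (intermediates below are computed at full precision and shown rounded to 5 d.p.)
v1: (-4.5,1) → rotate → (-2.75859,3.69327) → ×s → (-2.50736,3.35691) → (-2.51,3.36)
v2: (1.5,-3.5) → rotate → (-1.14605,-3.63133) → ×s → (-1.04168,-3.30062) → (-1.04,-3.30)
v3: (2.5,-2) → rotate → (0.59035,-3.14666) → ×s → (0.53659,-2.86009) → (0.54,-2.86)
v4: (2,4) → rotate → (4.12509,1.72731) → ×s → (3.74941,1.57000) → (3.75,1.57)
v5: (-4,3.5) → rotate → (-0.74888,5.26205) → ×s → (-0.68068,4.78283) → (-0.68,4.78)

Cross-section at z=1.25: (-2.51,3.36) (-1.04,-3.30) (0.54,-2.86) (3.75,1.57) (-0.68,4.78)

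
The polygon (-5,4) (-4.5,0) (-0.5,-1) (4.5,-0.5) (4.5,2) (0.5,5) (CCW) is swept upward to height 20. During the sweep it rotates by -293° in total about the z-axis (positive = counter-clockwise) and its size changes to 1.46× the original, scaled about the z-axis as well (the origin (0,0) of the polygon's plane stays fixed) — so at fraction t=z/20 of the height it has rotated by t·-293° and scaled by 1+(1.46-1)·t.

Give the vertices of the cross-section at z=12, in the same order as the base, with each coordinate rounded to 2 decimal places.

Cross-section at z=12: (6.74,-4.62) (5.73,0.42) (0.54,1.32) (-5.77,0.22) (-5.54,-2.97) (-0.17,-6.41)

t = z/height = 12/20 = 0.6
s = 1 + (scale-1)·z/height = 1 + (1.46-1)·12/20 = 1.276000
θ = twist·z/height = -293°·12/20 = -175.8000° = -3.068289 rad
cos θ = -0.997314, sin θ = -0.073238 (intermediates below are computed at full precision and shown rounded to 5 d.p.)
v1: (-5,4) → rotate → (5.27953,-3.62307) → ×s → (6.73667,-4.62303) → (6.74,-4.62)
v2: (-4.5,0) → rotate → (4.48792,0.32957) → ×s → (5.72658,0.42053) → (5.73,0.42)
v3: (-0.5,-1) → rotate → (0.42542,1.03393) → ×s → (0.54283,1.31930) → (0.54,1.32)
v4: (4.5,-0.5) → rotate → (-4.52453,0.16909) → ×s → (-5.77331,0.21575) → (-5.77,0.22)
v5: (4.5,2) → rotate → (-4.34144,-2.32420) → ×s → (-5.53968,-2.96568) → (-5.54,-2.97)
v6: (0.5,5) → rotate → (-0.13247,-5.02319) → ×s → (-0.16903,-6.40959) → (-0.17,-6.41)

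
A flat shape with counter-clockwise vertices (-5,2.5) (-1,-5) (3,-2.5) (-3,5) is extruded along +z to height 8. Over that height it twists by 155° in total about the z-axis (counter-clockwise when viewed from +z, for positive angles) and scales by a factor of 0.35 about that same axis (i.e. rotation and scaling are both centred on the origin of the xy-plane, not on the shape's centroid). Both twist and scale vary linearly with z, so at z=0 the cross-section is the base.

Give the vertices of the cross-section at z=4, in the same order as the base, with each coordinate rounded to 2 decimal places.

Cross-section at z=4: (-2.38,-2.93) (3.15,-1.39) (2.09,1.61) (-3.73,-1.25)

t = z/height = 4/8 = 0.5
s = 1 + (scale-1)·z/height = 1 + (0.35-1)·4/8 = 0.675000
θ = twist·z/height = 155°·4/8 = 77.5000° = 1.352630 rad
cos θ = 0.216440, sin θ = 0.976296 (intermediates below are computed at full precision and shown rounded to 5 d.p.)
v1: (-5,2.5) → rotate → (-3.52294,-4.34038) → ×s → (-2.37798,-2.92976) → (-2.38,-2.93)
v2: (-1,-5) → rotate → (4.66504,-2.05849) → ×s → (3.14890,-1.38948) → (3.15,-1.39)
v3: (3,-2.5) → rotate → (3.09006,2.38779) → ×s → (2.08579,1.61176) → (2.09,1.61)
v4: (-3,5) → rotate → (-5.53080,-1.84669) → ×s → (-3.73329,-1.24652) → (-3.73,-1.25)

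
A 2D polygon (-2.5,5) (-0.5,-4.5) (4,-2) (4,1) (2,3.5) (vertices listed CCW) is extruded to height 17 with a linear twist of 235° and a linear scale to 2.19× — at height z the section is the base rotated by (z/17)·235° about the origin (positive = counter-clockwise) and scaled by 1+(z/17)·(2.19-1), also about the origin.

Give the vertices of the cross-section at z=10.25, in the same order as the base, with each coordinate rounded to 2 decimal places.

t = z/height = 10.25/17 = 0.602941
s = 1 + (scale-1)·z/height = 1 + (2.19-1)·10.25/17 = 1.717500
θ = twist·z/height = 235°·10.25/17 = 141.6912° = 2.472978 rad
cos θ = -0.784681, sin θ = 0.619900 (intermediates below are computed at full precision and shown rounded to 5 d.p.)
v1: (-2.5,5) → rotate → (-1.13780,-5.47315) → ×s → (-1.95417,-9.40014) → (-1.95,-9.40)
v2: (-0.5,-4.5) → rotate → (3.18189,3.22111) → ×s → (5.46490,5.53226) → (5.46,5.53)
v3: (4,-2) → rotate → (-1.89892,4.04896) → ×s → (-3.26140,6.95409) → (-3.26,6.95)
v4: (4,1) → rotate → (-3.75862,1.69492) → ×s → (-6.45544,2.91102) → (-6.46,2.91)
v5: (2,3.5) → rotate → (-3.73901,-1.50658) → ×s → (-6.42175,-2.58756) → (-6.42,-2.59)

Cross-section at z=10.25: (-1.95,-9.40) (5.46,5.53) (-3.26,6.95) (-6.46,2.91) (-6.42,-2.59)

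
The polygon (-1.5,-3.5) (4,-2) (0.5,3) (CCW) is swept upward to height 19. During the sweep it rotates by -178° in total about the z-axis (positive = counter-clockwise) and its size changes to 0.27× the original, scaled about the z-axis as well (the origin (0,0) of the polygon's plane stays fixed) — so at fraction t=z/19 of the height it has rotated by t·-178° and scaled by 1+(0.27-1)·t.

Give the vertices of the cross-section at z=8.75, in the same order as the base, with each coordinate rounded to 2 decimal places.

Cross-section at z=8.75: (-2.44,0.66) (-0.94,-2.81) (2.02,-0.05)

t = z/height = 8.75/19 = 0.460526
s = 1 + (scale-1)·z/height = 1 + (0.27-1)·8.75/19 = 0.663816
θ = twist·z/height = -178°·8.75/19 = -81.9737° = -1.430711 rad
cos θ = 0.139628, sin θ = -0.990204 (intermediates below are computed at full precision and shown rounded to 5 d.p.)
v1: (-1.5,-3.5) → rotate → (-3.67516,0.99661) → ×s → (-2.43963,0.66156) → (-2.44,0.66)
v2: (4,-2) → rotate → (-1.42190,-4.24007) → ×s → (-0.94388,-2.81463) → (-0.94,-2.81)
v3: (0.5,3) → rotate → (3.04043,-0.07622) → ×s → (2.01828,-0.05059) → (2.02,-0.05)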